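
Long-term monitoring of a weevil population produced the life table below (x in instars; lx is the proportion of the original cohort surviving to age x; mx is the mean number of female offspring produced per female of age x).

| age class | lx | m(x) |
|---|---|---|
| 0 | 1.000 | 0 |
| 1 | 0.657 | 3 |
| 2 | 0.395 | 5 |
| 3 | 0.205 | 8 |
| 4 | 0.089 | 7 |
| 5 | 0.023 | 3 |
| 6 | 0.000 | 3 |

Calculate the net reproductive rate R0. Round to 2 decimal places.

lx·mx by age: 0, 1.971, 1.975, 1.64, 0.623, 0.069, 0
R0 = Σ lx·mx = 6.278 → 6.28

6.28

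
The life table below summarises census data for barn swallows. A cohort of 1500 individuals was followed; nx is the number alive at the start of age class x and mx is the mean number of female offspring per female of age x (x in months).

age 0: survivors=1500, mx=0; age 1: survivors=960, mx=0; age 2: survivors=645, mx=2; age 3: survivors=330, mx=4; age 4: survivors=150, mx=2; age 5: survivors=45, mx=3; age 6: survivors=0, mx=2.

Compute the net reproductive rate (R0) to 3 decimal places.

2.030

lx = nx/n0 = nx/1500: 1, 0.64, 0.43, 0.22, 0.1, 0.03, 0
lx·mx by age: 0, 0, 0.86, 0.88, 0.2, 0.09, 0
R0 = Σ lx·mx = 2.03 → 2.030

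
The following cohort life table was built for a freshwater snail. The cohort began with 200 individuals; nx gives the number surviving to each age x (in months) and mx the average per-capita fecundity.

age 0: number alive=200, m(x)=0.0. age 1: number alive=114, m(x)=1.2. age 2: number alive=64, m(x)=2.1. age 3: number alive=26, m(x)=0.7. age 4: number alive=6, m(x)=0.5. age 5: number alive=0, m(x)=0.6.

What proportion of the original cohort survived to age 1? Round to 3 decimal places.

0.570

l_1 = n_1/n_0 = 114/200 = 0.57 → 0.570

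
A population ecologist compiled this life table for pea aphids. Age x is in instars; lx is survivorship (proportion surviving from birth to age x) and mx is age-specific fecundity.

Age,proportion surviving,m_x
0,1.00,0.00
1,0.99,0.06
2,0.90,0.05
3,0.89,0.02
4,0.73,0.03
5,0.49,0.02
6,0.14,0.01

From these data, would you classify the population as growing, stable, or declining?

R0 = Σ lx·mx = 0 + 0.0594 + 0.045 + 0.0178 + 0.0219 + 0.0098 + 0.0014 = 0.1553
R0 < 1, so the population is declining.

declining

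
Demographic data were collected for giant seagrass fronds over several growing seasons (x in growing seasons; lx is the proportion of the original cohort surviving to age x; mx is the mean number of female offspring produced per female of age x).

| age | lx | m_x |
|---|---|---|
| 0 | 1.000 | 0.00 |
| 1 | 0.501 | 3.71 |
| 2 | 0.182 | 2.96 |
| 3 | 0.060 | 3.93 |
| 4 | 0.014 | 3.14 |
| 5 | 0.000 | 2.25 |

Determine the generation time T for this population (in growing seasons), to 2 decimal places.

lx·mx: 0, 1.85871, 0.53872, 0.2358, 0.04396, 0 → R0 = 2.67719
x·lx·mx: 0, 1.85871, 1.07744, 0.7074, 0.17584, 0 → Σ = 3.81939
T = 3.81939 / 2.67719 = 1.426641… → 1.43

1.43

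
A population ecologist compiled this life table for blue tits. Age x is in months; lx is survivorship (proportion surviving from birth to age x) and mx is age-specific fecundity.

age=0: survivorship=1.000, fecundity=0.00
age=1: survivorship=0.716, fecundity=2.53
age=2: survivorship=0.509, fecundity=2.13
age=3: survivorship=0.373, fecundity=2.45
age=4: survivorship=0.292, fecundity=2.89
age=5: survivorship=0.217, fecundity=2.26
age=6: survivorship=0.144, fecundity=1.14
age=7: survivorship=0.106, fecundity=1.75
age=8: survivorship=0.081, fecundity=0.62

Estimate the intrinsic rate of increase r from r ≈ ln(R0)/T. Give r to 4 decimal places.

R0 = Σ lx·mx = 0 + 1.81148 + 1.08417 + 0.91385 + 0.84388 + 0.49042 + 0.16416 + 0.1855 + 0.05022 = 5.54368
Σ x·lx·mx = 15.23421; T = 15.23421/5.54368 = 2.74803…
r ≈ ln(R0)/T = ln(5.54368)/2.74803… = 0.623231… → 0.6232

0.6232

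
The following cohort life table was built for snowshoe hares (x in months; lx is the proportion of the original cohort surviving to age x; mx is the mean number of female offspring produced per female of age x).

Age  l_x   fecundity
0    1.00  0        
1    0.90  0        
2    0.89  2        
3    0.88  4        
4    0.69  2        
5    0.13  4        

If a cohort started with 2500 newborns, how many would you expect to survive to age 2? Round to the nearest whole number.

Expected survivors = N0 · l_2 = 2500 × 0.89 = 2225 → 2225

2225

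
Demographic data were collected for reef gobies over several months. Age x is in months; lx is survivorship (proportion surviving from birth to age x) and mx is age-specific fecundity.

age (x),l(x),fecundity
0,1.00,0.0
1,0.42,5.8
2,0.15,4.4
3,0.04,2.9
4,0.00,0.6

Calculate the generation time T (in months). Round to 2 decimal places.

1.28

lx·mx: 0, 2.436, 0.66, 0.116, 0 → R0 = 3.212
x·lx·mx: 0, 2.436, 1.32, 0.348, 0 → Σ = 4.104
T = 4.104 / 3.212 = 1.277709… → 1.28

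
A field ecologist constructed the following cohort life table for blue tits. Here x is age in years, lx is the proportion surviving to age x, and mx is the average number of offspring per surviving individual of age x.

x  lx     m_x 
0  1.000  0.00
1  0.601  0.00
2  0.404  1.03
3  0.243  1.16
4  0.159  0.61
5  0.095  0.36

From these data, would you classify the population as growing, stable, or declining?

R0 = Σ lx·mx = 0 + 0 + 0.41612 + 0.28188 + 0.09699 + 0.0342 = 0.82919
R0 < 1, so the population is declining.

declining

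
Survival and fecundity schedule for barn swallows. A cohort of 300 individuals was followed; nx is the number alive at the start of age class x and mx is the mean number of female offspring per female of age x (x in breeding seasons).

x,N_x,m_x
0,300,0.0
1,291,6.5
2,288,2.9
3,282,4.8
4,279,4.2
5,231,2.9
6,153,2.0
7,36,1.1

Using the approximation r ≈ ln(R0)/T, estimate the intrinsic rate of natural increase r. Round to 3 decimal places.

lx = nx/n0 = nx/300: 1, 0.97, 0.96, 0.94, 0.93, 0.77, 0.51, 0.12
R0 = Σ lx·mx = 0 + 6.305 + 2.784 + 4.512 + 3.906 + 2.233 + 1.02 + 0.132 = 20.892
Σ x·lx·mx = 59.242; T = 59.242/20.892 = 2.83563…
r ≈ ln(R0)/T = ln(20.892)/2.83563… = 1.07185… → 1.072

1.072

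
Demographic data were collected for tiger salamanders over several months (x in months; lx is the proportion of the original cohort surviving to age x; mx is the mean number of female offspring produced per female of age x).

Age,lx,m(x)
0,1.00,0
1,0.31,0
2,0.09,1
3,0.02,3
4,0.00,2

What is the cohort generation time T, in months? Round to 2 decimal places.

lx·mx: 0, 0, 0.09, 0.06, 0 → R0 = 0.15
x·lx·mx: 0, 0, 0.18, 0.18, 0 → Σ = 0.36
T = 0.36 / 0.15 = 2.4 → 2.40

2.40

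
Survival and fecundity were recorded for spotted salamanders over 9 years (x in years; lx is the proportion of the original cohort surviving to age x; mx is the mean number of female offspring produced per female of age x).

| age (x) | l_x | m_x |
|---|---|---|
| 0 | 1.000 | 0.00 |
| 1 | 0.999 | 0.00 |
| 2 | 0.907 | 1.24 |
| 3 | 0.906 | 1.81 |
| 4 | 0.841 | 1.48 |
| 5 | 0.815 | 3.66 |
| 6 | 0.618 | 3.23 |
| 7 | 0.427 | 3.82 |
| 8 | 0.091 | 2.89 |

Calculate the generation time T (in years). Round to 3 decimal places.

4.830

lx·mx: 0, 0, 1.12468, 1.63986, 1.24468, 2.9829, 1.99614, 1.63114, 0.26299 → R0 = 10.88239
x·lx·mx: 0, 0, 2.24936, 4.91958, 4.97872, 14.9145, 11.97684, 11.41798, 2.10392 → Σ = 52.5609
T = 52.5609 / 10.88239 = 4.829904… → 4.830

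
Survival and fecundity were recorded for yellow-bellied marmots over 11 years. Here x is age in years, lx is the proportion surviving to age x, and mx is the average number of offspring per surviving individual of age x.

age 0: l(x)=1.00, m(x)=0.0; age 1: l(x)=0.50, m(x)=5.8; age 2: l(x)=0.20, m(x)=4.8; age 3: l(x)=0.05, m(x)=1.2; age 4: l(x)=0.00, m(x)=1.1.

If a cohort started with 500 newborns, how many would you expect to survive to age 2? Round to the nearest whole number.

100

Expected survivors = N0 · l_2 = 500 × 0.20 = 100 → 100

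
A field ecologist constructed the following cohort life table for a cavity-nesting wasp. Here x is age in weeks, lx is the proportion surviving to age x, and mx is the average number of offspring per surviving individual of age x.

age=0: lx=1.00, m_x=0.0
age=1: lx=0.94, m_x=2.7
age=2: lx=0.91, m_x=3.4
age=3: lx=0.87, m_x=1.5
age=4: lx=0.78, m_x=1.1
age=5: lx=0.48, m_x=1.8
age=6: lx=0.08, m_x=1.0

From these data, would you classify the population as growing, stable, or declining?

growing

R0 = Σ lx·mx = 0 + 2.538 + 3.094 + 1.305 + 0.858 + 0.864 + 0.08 = 8.739
R0 > 1, so the population is growing.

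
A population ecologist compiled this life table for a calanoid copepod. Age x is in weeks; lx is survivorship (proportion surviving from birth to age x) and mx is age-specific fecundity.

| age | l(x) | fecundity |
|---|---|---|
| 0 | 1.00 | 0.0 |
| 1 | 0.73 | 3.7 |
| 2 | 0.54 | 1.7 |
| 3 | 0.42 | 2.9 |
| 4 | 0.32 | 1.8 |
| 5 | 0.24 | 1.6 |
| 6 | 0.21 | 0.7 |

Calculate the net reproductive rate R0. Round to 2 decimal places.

5.94

lx·mx by age: 0, 2.701, 0.918, 1.218, 0.576, 0.384, 0.147
R0 = Σ lx·mx = 5.944 → 5.94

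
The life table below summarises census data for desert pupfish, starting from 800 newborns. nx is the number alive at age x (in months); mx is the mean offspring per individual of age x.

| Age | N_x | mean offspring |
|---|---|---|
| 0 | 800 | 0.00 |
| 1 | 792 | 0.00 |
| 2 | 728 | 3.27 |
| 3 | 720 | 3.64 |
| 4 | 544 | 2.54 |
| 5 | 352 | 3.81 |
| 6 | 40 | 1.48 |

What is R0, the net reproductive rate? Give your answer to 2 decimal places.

lx = nx/n0 = nx/800: 1, 0.99, 0.91, 0.9, 0.68, 0.44, 0.05
lx·mx by age: 0, 0, 2.9757, 3.276, 1.7272, 1.6764, 0.074
R0 = Σ lx·mx = 9.7293 → 9.73

9.73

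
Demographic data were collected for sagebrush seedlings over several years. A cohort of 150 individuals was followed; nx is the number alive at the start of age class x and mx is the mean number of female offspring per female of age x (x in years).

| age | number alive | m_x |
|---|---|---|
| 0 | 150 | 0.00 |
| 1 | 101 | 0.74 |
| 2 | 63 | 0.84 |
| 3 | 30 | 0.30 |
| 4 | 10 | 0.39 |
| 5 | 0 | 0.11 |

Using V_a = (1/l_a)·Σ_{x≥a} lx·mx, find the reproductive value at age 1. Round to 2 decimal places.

lx = nx/n0 = nx/150: 1, 0.67333…, 0.42, 0.2, 0.06667…, 0
lx·mx for x ≥ 1: 0.498267…, 0.3528, 0.06, 0.026…, 0 → sum = 0.937067…
V_1 = 0.937067… / l_1 = 0.937067… / 0.673333… = 1.391683… → 1.39

1.39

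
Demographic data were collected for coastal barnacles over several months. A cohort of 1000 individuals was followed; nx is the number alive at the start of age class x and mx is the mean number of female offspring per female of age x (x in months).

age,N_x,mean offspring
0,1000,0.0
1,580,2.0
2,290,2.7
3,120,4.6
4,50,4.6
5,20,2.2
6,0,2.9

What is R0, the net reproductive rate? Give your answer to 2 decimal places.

lx = nx/n0 = nx/1000: 1, 0.58, 0.29, 0.12, 0.05, 0.02, 0
lx·mx by age: 0, 1.16, 0.783, 0.552, 0.23, 0.044, 0
R0 = Σ lx·mx = 2.769 → 2.77

2.77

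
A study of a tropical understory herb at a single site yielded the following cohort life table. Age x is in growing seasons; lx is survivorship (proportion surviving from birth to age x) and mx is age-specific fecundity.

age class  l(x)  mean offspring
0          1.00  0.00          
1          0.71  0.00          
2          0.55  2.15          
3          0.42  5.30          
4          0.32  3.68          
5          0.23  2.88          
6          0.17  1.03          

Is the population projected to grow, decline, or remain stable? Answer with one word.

R0 = Σ lx·mx = 0 + 0 + 1.1825 + 2.226 + 1.1776 + 0.6624 + 0.1751 = 5.4236
R0 > 1, so the population is growing.

growing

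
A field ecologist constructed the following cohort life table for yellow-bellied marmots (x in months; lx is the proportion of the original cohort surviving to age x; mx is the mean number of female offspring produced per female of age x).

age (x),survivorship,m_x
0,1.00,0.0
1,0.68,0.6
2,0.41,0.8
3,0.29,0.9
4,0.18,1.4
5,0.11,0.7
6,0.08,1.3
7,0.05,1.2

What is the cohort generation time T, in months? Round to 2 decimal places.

lx·mx: 0, 0.408, 0.328, 0.261, 0.252, 0.077, 0.104, 0.06 → R0 = 1.49
x·lx·mx: 0, 0.408, 0.656, 0.783, 1.008, 0.385, 0.624, 0.42 → Σ = 4.284
T = 4.284 / 1.49 = 2.875168… → 2.88

2.88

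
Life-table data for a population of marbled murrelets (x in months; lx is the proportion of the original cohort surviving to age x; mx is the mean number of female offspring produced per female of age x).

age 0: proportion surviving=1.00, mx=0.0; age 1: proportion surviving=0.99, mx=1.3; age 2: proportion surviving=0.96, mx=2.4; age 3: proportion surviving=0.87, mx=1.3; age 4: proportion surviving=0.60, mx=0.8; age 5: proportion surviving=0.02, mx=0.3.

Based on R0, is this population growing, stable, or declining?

growing

R0 = Σ lx·mx = 0 + 1.287 + 2.304 + 1.131 + 0.48 + 0.006 = 5.208
R0 > 1, so the population is growing.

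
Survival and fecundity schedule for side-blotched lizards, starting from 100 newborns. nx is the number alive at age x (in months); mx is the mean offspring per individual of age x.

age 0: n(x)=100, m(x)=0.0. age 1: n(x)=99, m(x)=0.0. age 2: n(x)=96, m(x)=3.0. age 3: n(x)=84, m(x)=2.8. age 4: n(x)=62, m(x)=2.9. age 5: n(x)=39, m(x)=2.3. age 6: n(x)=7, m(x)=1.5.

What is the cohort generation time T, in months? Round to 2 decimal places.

lx = nx/n0 = nx/100: 1, 0.99, 0.96, 0.84, 0.62, 0.39, 0.07
lx·mx: 0, 0, 2.88, 2.352, 1.798, 0.897, 0.105 → R0 = 8.032
x·lx·mx: 0, 0, 5.76, 7.056, 7.192, 4.485, 0.63 → Σ = 25.123
T = 25.123 / 8.032 = 3.127864… → 3.13

3.13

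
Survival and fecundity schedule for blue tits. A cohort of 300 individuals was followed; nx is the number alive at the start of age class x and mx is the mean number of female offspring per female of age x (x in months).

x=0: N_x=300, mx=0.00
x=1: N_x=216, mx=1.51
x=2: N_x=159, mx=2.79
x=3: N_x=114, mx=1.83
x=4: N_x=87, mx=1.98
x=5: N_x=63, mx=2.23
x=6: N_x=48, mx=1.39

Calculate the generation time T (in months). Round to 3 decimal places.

2.674

lx = nx/n0 = nx/300: 1, 0.72, 0.53, 0.38, 0.29, 0.21, 0.16
lx·mx: 0, 1.0872, 1.4787, 0.6954, 0.5742, 0.4683, 0.2224 → R0 = 4.5262
x·lx·mx: 0, 1.0872, 2.9574, 2.0862, 2.2968, 2.3415, 1.3344 → Σ = 12.1035
T = 12.1035 / 4.5262 = 2.674097… → 2.674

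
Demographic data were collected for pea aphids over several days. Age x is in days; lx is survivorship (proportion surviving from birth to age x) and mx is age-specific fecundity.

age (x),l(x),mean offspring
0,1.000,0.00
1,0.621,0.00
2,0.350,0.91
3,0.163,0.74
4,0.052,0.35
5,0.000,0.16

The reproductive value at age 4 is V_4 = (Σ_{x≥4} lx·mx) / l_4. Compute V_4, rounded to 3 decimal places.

lx·mx for x ≥ 4: 0.0182, 0 → sum = 0.0182
V_4 = 0.0182 / l_4 = 0.0182 / 0.052 = 0.35 → 0.350

0.350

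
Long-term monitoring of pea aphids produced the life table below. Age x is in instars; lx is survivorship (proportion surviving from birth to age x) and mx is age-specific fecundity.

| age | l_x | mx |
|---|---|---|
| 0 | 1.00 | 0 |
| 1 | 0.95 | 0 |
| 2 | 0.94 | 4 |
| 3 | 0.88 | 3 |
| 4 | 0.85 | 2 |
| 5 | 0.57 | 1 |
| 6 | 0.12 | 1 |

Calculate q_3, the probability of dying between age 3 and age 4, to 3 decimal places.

q_3 = (l_3 − l_4) / l_3 = (0.88 − 0.85) / 0.88
     = 0.03 / 0.88 = 0.034091… → 0.034

0.034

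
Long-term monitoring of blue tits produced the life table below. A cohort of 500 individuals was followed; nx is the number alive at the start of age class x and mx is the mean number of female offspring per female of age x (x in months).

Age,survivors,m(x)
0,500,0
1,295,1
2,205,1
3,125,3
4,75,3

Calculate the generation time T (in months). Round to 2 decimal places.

2.48

lx = nx/n0 = nx/500: 1, 0.59, 0.41, 0.25, 0.15
lx·mx: 0, 0.59, 0.41, 0.75, 0.45 → R0 = 2.2
x·lx·mx: 0, 0.59, 0.82, 2.25, 1.8 → Σ = 5.46
T = 5.46 / 2.2 = 2.481818… → 2.48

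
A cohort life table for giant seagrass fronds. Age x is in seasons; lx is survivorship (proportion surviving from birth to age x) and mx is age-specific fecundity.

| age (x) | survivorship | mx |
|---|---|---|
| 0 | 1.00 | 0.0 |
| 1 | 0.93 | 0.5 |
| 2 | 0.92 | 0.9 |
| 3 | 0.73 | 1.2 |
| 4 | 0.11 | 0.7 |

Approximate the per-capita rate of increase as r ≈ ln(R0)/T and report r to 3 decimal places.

0.359

R0 = Σ lx·mx = 0 + 0.465 + 0.828 + 0.876 + 0.077 = 2.246
Σ x·lx·mx = 5.057; T = 5.057/2.246 = 2.25156…
r ≈ ln(R0)/T = ln(2.246)/2.25156… = 0.35937… → 0.359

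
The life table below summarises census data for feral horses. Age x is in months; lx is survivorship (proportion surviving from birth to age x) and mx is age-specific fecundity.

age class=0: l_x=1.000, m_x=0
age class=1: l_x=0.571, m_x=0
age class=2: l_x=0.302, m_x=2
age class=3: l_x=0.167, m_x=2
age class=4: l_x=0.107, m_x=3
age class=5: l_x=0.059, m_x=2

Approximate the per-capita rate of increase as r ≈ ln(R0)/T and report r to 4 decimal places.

0.1079

R0 = Σ lx·mx = 0 + 0 + 0.604 + 0.334 + 0.321 + 0.118 = 1.377
Σ x·lx·mx = 4.084; T = 4.084/1.377 = 2.96587…
r ≈ ln(R0)/T = ln(1.377)/2.96587… = 0.107863… → 0.1079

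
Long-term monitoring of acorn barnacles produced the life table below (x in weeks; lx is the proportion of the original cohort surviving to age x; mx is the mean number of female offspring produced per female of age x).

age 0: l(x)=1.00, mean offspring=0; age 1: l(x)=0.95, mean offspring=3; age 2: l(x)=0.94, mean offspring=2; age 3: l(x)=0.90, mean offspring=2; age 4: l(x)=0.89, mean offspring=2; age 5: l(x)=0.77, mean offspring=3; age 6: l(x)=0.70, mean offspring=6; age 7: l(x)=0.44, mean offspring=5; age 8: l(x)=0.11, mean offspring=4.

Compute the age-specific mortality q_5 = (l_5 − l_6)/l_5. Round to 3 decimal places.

q_5 = (l_5 − l_6) / l_5 = (0.77 − 0.7) / 0.77
     = 0.07 / 0.77 = 0.090909… → 0.091

0.091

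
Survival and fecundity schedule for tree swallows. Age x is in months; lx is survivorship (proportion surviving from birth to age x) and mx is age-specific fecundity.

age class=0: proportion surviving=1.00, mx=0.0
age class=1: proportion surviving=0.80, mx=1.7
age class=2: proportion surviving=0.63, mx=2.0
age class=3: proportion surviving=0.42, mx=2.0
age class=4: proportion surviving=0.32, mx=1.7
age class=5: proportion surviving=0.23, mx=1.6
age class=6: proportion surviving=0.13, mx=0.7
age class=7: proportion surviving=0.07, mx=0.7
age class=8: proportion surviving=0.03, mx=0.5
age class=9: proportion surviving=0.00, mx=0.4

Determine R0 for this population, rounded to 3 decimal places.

lx·mx by age: 0, 1.36, 1.26, 0.84, 0.544, 0.368, 0.091, 0.049, 0.015, 0
R0 = Σ lx·mx = 4.527 → 4.527

4.527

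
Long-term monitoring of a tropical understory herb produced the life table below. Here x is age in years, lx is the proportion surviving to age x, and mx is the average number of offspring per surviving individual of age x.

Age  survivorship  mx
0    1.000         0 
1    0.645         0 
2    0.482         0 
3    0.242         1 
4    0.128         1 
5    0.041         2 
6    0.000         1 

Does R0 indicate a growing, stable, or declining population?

declining

R0 = Σ lx·mx = 0 + 0 + 0 + 0.242 + 0.128 + 0.082 + 0 = 0.452
R0 < 1, so the population is declining.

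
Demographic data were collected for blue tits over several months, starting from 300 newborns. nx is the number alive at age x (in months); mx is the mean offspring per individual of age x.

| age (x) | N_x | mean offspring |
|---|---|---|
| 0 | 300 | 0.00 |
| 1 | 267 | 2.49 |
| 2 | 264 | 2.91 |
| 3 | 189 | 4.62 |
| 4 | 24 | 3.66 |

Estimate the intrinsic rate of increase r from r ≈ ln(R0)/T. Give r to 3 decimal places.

lx = nx/n0 = nx/300: 1, 0.89, 0.88, 0.63, 0.08
R0 = Σ lx·mx = 0 + 2.2161 + 2.5608 + 2.9106 + 0.2928 = 7.9803
Σ x·lx·mx = 17.2407; T = 17.2407/7.9803 = 2.16041…
r ≈ ln(R0)/T = ln(7.9803)/2.16041… = 0.96138… → 0.961

0.961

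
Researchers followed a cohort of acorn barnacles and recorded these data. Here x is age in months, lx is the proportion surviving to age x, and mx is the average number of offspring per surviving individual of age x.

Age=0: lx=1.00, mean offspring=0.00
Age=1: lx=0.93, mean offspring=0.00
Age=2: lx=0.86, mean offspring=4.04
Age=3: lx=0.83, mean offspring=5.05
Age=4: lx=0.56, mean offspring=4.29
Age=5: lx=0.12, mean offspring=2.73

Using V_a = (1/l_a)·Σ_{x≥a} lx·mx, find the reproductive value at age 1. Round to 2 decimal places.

lx·mx for x ≥ 1: 0, 3.4744, 4.1915, 2.4024, 0.3276 → sum = 10.3959
V_1 = 10.3959 / l_1 = 10.3959 / 0.93 = 11.178387… → 11.18

11.18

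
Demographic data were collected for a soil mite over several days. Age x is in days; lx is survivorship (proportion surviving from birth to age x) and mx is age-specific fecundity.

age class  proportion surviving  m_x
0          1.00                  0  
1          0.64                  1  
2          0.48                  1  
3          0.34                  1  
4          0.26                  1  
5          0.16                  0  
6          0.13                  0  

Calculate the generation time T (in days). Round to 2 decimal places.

2.13

lx·mx: 0, 0.64, 0.48, 0.34, 0.26, 0, 0 → R0 = 1.72
x·lx·mx: 0, 0.64, 0.96, 1.02, 1.04, 0, 0 → Σ = 3.66
T = 3.66 / 1.72 = 2.127907… → 2.13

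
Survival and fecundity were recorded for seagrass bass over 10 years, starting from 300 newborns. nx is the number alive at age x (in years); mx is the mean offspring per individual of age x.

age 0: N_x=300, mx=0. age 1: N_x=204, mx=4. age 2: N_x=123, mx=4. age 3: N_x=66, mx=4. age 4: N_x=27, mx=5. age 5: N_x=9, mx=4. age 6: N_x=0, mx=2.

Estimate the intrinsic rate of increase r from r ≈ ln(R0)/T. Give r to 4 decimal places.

0.9260

lx = nx/n0 = nx/300: 1, 0.68, 0.41, 0.22, 0.09, 0.03, 0
R0 = Σ lx·mx = 0 + 2.72 + 1.64 + 0.88 + 0.45 + 0.12 + 0 = 5.81
Σ x·lx·mx = 11.04; T = 11.04/5.81 = 1.90017…
r ≈ ln(R0)/T = ln(5.81)/1.90017… = 0.926011… → 0.9260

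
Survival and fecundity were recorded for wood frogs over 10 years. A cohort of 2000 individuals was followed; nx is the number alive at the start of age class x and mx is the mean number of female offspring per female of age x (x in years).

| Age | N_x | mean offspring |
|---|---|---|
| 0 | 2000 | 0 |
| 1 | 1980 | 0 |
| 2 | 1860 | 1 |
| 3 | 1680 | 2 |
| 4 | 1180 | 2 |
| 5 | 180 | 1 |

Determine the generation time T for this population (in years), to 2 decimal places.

lx = nx/n0 = nx/2000: 1, 0.99, 0.93, 0.84, 0.59, 0.09
lx·mx: 0, 0, 0.93, 1.68, 1.18, 0.09 → R0 = 3.88
x·lx·mx: 0, 0, 1.86, 5.04, 4.72, 0.45 → Σ = 12.07
T = 12.07 / 3.88 = 3.110825… → 3.11

3.11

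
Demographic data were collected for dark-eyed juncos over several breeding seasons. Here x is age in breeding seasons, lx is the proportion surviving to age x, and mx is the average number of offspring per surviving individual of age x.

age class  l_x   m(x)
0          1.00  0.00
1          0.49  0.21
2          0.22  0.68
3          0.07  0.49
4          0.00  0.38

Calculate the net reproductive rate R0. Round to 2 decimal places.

lx·mx by age: 0, 0.1029, 0.1496, 0.0343, 0
R0 = Σ lx·mx = 0.2868 → 0.29

0.29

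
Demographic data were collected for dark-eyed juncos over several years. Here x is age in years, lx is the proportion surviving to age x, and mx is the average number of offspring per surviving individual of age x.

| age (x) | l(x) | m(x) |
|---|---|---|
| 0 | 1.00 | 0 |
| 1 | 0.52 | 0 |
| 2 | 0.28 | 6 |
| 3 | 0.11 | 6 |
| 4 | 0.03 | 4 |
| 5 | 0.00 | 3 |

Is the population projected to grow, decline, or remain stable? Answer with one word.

growing

R0 = Σ lx·mx = 0 + 0 + 1.68 + 0.66 + 0.12 + 0 = 2.46
R0 > 1, so the population is growing.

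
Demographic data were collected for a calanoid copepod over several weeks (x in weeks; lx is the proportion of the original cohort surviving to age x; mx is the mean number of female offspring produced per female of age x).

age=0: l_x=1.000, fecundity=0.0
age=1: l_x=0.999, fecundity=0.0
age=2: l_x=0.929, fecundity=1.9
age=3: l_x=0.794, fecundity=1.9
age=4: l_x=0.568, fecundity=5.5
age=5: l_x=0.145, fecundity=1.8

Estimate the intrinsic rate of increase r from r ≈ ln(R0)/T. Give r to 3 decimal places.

0.578

R0 = Σ lx·mx = 0 + 0 + 1.7651 + 1.5086 + 3.124 + 0.261 = 6.6587
Σ x·lx·mx = 21.857; T = 21.857/6.6587 = 3.28247…
r ≈ ln(R0)/T = ln(6.6587)/3.28247… = 0.57759… → 0.578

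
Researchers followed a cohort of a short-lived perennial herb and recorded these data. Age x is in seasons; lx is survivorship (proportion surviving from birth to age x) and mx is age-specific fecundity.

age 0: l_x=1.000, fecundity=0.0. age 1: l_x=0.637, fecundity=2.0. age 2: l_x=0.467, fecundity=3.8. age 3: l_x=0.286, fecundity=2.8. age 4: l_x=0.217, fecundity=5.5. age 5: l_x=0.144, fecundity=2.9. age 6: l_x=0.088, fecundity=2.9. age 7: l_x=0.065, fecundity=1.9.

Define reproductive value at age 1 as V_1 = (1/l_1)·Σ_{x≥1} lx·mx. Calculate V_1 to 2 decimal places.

lx·mx for x ≥ 1: 1.274, 1.7746, 0.8008, 1.1935, 0.4176, 0.2552, 0.1235 → sum = 5.8392
V_1 = 5.8392 / l_1 = 5.8392 / 0.637 = 9.166719… → 9.17

9.17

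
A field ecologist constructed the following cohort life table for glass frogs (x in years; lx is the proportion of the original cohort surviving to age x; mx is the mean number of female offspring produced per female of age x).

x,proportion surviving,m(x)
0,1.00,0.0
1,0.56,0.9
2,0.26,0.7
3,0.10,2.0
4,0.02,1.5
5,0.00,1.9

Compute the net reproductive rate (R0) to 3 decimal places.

0.916

lx·mx by age: 0, 0.504, 0.182, 0.2, 0.03, 0
R0 = Σ lx·mx = 0.916 → 0.916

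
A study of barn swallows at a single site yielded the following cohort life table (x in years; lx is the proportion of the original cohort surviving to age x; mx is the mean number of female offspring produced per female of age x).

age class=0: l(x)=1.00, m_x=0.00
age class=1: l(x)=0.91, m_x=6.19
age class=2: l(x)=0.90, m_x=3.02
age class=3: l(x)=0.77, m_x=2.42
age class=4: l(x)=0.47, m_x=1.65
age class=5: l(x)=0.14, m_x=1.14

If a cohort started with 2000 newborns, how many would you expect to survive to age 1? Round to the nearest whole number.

1820

Expected survivors = N0 · l_1 = 2000 × 0.91 = 1820 → 1820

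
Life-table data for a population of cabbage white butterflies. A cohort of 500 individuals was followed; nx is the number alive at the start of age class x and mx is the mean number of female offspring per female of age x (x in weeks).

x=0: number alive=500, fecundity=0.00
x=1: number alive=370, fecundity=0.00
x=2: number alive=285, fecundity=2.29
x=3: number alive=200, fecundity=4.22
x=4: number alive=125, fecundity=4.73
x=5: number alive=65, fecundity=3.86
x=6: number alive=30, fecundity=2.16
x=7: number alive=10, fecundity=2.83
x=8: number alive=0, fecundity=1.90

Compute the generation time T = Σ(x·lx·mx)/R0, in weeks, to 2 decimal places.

lx = nx/n0 = nx/500: 1, 0.74, 0.57, 0.4, 0.25, 0.13, 0.06, 0.02, 0
lx·mx: 0, 0, 1.3053, 1.688, 1.1825, 0.5018, 0.1296, 0.0566, 0 → R0 = 4.8638
x·lx·mx: 0, 0, 2.6106, 5.064, 4.73, 2.509, 0.7776, 0.3962, 0 → Σ = 16.0874
T = 16.0874 / 4.8638 = 3.307578… → 3.31

3.31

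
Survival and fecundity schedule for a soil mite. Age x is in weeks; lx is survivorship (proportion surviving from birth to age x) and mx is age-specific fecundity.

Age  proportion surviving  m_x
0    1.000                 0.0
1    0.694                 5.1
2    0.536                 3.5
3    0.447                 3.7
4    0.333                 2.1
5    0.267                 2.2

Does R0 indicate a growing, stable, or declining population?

R0 = Σ lx·mx = 0 + 3.5394 + 1.876 + 1.6539 + 0.6993 + 0.5874 = 8.356
R0 > 1, so the population is growing.

growing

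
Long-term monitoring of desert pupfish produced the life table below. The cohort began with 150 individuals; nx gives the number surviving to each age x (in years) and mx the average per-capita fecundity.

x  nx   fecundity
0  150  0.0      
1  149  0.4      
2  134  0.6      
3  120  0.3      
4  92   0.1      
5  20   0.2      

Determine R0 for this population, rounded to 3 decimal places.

lx = nx/n0 = nx/150: 1, 0.99333…, 0.89333…, 0.8, 0.61333…, 0.13333…
lx·mx by age: 0, 0.397333…, 0.536…, 0.24, 0.061333…, 0.026667…
R0 = Σ lx·mx = 1.261333… → 1.261

1.261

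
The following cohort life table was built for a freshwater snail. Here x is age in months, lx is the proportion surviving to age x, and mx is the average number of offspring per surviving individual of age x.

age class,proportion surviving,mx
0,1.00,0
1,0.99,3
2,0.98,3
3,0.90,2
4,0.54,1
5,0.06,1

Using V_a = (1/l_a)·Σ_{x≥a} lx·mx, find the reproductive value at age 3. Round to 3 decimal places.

lx·mx for x ≥ 3: 1.8, 0.54, 0.06 → sum = 2.4
V_3 = 2.4 / l_3 = 2.4 / 0.9 = 2.666667… → 2.667

2.667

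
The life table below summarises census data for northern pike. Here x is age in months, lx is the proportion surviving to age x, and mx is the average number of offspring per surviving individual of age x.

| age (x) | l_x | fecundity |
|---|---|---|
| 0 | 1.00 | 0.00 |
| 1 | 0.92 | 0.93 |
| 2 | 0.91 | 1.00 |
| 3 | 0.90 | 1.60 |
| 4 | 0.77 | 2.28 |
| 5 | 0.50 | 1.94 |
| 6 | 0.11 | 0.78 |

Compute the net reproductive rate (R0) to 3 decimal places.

lx·mx by age: 0, 0.8556, 0.91, 1.44, 1.7556, 0.97, 0.0858
R0 = Σ lx·mx = 6.017 → 6.017

6.017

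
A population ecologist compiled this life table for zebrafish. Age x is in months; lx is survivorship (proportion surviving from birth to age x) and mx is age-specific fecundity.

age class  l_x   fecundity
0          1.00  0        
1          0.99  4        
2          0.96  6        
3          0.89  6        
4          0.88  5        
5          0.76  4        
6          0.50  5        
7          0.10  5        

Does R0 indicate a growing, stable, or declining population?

growing

R0 = Σ lx·mx = 0 + 3.96 + 5.76 + 5.34 + 4.4 + 3.04 + 2.5 + 0.5 = 25.5
R0 > 1, so the population is growing.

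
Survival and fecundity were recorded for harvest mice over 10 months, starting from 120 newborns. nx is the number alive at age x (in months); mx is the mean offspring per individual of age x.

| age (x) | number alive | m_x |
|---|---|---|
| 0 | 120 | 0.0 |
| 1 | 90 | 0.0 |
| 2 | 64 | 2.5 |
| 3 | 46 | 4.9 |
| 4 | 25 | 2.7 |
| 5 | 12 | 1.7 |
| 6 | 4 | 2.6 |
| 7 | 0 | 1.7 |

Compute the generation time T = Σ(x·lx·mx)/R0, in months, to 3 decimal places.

2.958

lx = nx/n0 = nx/120: 1, 0.75, 0.53333…, 0.38333…, 0.20833…, 0.1, 0.03333…, 0
lx·mx: 0, 0, 1.333333…, 1.878333…, 0.5625…, 0.17, 0.086667…, 0 → R0 = 4.030833…
x·lx·mx: 0, 0, 2.666667…, 5.635…, 2.25…, 0.85, 0.52…, 0 → Σ = 11.921667…
T = 11.921667… / 4.030833… = 2.957618… → 2.958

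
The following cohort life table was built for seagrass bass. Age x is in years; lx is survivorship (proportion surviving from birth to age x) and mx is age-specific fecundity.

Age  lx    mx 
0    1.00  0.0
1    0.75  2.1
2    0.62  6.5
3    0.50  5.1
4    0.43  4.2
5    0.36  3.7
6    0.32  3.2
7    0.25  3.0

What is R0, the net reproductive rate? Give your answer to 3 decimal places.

lx·mx by age: 0, 1.575, 4.03, 2.55, 1.806, 1.332, 1.024, 0.75
R0 = Σ lx·mx = 13.067 → 13.067

13.067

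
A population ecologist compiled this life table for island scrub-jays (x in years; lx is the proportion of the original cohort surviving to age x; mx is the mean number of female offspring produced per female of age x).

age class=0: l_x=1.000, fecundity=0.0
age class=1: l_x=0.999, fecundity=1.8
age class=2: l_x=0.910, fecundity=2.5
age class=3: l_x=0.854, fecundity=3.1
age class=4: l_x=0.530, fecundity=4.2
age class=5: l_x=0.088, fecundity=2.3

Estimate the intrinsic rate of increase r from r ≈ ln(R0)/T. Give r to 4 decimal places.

R0 = Σ lx·mx = 0 + 1.7982 + 2.275 + 2.6474 + 2.226 + 0.2024 = 9.149
Σ x·lx·mx = 24.2064; T = 24.2064/9.149 = 2.6458…
r ≈ ln(R0)/T = ln(9.149)/2.6458… = 0.836664… → 0.8367

0.8367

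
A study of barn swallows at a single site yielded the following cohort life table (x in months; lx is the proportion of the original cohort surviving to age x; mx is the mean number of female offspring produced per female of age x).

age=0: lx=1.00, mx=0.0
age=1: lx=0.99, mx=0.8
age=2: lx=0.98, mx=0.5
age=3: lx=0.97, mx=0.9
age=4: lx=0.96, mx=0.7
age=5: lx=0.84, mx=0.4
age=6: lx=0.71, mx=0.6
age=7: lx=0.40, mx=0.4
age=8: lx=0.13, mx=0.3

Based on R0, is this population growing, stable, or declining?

growing

R0 = Σ lx·mx = 0 + 0.792 + 0.49 + 0.873 + 0.672 + 0.336 + 0.426 + 0.16 + 0.039 = 3.788
R0 > 1, so the population is growing.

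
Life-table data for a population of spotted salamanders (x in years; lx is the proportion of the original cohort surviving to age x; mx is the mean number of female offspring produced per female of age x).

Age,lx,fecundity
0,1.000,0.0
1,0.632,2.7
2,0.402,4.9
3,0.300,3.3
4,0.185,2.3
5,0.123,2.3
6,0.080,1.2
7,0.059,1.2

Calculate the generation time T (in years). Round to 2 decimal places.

2.31

lx·mx: 0, 1.7064, 1.9698, 0.99, 0.4255, 0.2829, 0.096, 0.0708 → R0 = 5.5414
x·lx·mx: 0, 1.7064, 3.9396, 2.97, 1.702, 1.4145, 0.576, 0.4956 → Σ = 12.8041
T = 12.8041 / 5.5414 = 2.310625… → 2.31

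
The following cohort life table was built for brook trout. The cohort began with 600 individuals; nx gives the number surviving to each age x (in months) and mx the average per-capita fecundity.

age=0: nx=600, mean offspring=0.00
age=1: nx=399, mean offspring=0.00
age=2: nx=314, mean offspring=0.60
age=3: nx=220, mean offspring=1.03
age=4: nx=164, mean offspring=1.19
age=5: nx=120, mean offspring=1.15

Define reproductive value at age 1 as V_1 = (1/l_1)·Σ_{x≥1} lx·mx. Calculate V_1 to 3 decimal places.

1.875

lx = nx/n0 = nx/600: 1, 0.665, 0.52333…, 0.36667…, 0.27333…, 0.2
lx·mx for x ≥ 1: 0, 0.314…, 0.377667…, 0.325267…, 0.23 → sum = 1.246933…
V_1 = 1.246933… / l_1 = 1.246933… / 0.665 = 1.875088… → 1.875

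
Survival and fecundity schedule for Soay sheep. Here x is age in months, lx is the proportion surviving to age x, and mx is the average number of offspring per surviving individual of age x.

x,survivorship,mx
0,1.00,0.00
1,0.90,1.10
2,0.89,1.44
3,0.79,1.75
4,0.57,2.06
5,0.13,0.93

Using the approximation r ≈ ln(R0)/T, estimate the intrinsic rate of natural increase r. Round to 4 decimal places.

R0 = Σ lx·mx = 0 + 0.99 + 1.2816 + 1.3825 + 1.1742 + 0.1209 = 4.9492
Σ x·lx·mx = 13.002; T = 13.002/4.9492 = 2.62709…
r ≈ ln(R0)/T = ln(4.9492)/2.62709… = 0.608744… → 0.6087

0.6087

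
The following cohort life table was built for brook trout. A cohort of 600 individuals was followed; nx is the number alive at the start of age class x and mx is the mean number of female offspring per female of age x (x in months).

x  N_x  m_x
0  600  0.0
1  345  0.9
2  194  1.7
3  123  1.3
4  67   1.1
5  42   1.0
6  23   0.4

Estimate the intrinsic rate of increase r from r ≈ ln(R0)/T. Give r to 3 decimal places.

0.199

lx = nx/n0 = nx/600: 1, 0.575, 0.32333…, 0.205, 0.11167…, 0.07, 0.03833…
R0 = Σ lx·mx = 0 + 0.5175 + 0.54967… + 0.2665 + 0.12283… + 0.07 + 0.01533… = 1.541833…
Σ x·lx·mx = 3.349667…; T = 3.349667…/1.541833… = 2.17252…
r ≈ ln(R0)/T = ln(1.541833…)/2.17252… = 0.19929… → 0.199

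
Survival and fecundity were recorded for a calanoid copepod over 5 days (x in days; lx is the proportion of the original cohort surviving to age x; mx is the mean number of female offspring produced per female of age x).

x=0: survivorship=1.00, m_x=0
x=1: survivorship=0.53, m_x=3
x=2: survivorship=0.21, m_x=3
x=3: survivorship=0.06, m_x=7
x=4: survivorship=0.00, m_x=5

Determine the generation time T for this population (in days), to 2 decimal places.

lx·mx: 0, 1.59, 0.63, 0.42, 0 → R0 = 2.64
x·lx·mx: 0, 1.59, 1.26, 1.26, 0 → Σ = 4.11
T = 4.11 / 2.64 = 1.556818… → 1.56

1.56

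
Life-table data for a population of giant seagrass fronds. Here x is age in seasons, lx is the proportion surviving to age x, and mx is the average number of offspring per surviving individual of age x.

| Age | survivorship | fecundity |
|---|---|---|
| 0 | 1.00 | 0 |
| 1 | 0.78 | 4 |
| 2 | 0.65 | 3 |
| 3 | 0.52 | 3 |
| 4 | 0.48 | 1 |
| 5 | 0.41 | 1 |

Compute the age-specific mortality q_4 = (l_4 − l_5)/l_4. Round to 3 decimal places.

0.146

q_4 = (l_4 − l_5) / l_4 = (0.48 − 0.41) / 0.48
     = 0.07 / 0.48 = 0.145833… → 0.146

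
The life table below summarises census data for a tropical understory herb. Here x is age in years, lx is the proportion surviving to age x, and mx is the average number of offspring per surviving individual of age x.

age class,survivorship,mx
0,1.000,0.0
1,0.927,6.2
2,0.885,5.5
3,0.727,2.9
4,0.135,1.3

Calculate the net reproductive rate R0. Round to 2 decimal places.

12.90

lx·mx by age: 0, 5.7474, 4.8675, 2.1083, 0.1755
R0 = Σ lx·mx = 12.8987 → 12.90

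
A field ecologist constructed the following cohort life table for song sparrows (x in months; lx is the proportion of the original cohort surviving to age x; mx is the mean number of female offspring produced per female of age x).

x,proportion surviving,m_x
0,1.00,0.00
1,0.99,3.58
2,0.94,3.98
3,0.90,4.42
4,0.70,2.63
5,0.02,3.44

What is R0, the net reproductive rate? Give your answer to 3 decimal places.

lx·mx by age: 0, 3.5442, 3.7412, 3.978, 1.841, 0.0688
R0 = Σ lx·mx = 13.1732 → 13.173

13.173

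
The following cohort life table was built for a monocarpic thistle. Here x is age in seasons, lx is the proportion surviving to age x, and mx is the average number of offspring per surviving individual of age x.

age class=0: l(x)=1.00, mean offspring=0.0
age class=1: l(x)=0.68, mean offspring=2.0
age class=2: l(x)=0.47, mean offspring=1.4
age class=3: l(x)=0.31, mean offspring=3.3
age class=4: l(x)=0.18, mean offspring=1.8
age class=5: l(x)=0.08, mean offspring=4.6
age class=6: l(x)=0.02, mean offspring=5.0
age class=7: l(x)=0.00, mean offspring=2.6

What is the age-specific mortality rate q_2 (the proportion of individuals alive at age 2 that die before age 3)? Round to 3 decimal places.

q_2 = (l_2 − l_3) / l_2 = (0.47 − 0.31) / 0.47
     = 0.16 / 0.47 = 0.340426… → 0.340

0.340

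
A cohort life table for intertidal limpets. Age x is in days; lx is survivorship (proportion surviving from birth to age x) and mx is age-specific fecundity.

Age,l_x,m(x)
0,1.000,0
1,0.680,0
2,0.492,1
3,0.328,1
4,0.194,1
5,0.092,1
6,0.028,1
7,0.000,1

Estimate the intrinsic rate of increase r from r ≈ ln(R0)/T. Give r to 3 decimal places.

R0 = Σ lx·mx = 0 + 0 + 0.492 + 0.328 + 0.194 + 0.092 + 0.028 + 0 = 1.134
Σ x·lx·mx = 3.372; T = 3.372/1.134 = 2.97354…
r ≈ ln(R0)/T = ln(1.134)/2.97354… = 0.04229… → 0.042

0.042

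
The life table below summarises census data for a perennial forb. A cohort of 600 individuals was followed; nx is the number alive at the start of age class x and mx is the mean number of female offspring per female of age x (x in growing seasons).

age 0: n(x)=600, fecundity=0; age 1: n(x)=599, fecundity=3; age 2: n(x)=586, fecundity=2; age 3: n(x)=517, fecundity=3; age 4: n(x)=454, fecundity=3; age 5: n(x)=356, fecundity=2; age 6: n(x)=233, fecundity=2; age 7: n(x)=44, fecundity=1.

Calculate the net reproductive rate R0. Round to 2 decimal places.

lx = nx/n0 = nx/600: 1, 0.99833…, 0.97667…, 0.86167…, 0.75667…, 0.59333…, 0.38833…, 0.07333…
lx·mx by age: 0, 2.995…, 1.953333…, 2.585…, 2.27…, 1.186667…, 0.776667…, 0.073333…
R0 = Σ lx·mx = 11.84… → 11.84

11.84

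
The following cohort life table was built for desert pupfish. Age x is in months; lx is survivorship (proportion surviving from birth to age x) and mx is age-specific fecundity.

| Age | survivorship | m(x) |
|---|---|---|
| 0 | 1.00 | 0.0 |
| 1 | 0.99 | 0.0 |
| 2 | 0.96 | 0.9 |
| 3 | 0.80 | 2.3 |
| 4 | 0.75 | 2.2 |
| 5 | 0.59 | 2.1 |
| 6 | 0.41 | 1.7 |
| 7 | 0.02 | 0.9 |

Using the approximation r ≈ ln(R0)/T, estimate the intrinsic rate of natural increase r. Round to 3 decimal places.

R0 = Σ lx·mx = 0 + 0 + 0.864 + 1.84 + 1.65 + 1.239 + 0.697 + 0.018 = 6.308
Σ x·lx·mx = 24.351; T = 24.351/6.308 = 3.86034…
r ≈ ln(R0)/T = ln(6.308)/3.86034… = 0.47711… → 0.477

0.477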